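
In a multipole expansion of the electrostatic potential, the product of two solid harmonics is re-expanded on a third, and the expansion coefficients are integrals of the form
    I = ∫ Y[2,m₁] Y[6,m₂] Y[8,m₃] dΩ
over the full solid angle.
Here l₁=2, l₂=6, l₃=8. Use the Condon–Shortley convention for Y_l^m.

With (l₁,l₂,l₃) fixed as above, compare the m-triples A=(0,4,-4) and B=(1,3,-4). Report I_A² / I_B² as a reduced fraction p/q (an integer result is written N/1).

Same 2,6,8: normalisation and zero-m 3j drop out of the ratio.
A: Δ: 0! 4! 12! / 17! → 1/30940; sum: t=0:+1/29030400 = 1/29030400; 3j²(2 6 8; 0 4 -4) = Δ·Π!·Σ² = 99/7735  (sign +1)
B: Δ: 0! 4! 12! / 17! → 1/30940; sum: t=0:+1/13063680 = 1/13063680; 3j²(2 6 8; 1 3 -4) = Δ·Π!·Σ² = 44/1547  (sign +1)
I_A²/I_B² = (99/7735)/(44/1547) = 9/20

9/20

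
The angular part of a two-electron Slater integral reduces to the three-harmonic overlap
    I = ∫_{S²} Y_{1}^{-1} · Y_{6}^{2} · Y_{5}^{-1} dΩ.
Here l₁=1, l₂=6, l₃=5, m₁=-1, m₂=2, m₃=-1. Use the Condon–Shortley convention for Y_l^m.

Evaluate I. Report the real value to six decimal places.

Rules hold: Σm=0, L=12 even, 5≤5≤7.
N = 3·13·11 = 429
Δ = 2!·0!·10!/13! = 1/858
Racah Σ t=1..1: t=1:−1/14400 = -1/14400
⇒ 3j(1 6 5; 0 0 0)² = 6/143, sgn +1
Racah Σ t=2..2: t=2:+1/34560 = 1/34560
⇒ 3j(1 6 5; -1 2 -1)² = 14/429, sgn +1
4πI² = N·(3j₀)²·(3jₘ)² = 84/143
I = +1·√(0.587413/4π) = 0.21620548

0.216205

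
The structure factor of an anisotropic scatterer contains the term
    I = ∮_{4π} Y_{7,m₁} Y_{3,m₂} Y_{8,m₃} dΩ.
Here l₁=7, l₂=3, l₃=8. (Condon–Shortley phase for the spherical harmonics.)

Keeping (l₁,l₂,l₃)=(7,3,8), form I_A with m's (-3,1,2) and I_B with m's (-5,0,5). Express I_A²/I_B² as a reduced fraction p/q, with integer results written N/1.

Shared (l₁,l₂,l₃)=(7,3,8): N and (l;000)² cancel in I_A²/I_B².
A: Δ = 2!·12!·4!/19! = 1/5290740; Racah Σ t=0..2: t=0:+1/348364800 t=1:−1/13063680 t=2:+1/7741440 = 29/522547200; ⇒ 3j(7 3 8; -3 1 2)² = 1682/264537, sgn +1
B: Δ = 2!·12!·4!/19! = 1/5290740; Racah Σ t=0..2: t=0:+1/5748019200 t=1:−1/159667200 t=2:+1/87091200 = 31/5748019200; ⇒ 3j(7 3 8; -5 0 5)² = 961/135660, sgn -1
I_A²/I_B² = (1682/264537)/(961/135660) = 33640/37479

33640/37479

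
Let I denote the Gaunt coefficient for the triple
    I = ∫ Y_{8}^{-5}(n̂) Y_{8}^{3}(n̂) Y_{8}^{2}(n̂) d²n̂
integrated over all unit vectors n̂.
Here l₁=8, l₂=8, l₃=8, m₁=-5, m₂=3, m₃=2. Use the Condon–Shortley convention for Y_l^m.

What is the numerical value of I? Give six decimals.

Rules hold: Σm=0, L=24 even, 0≤8≤16.
N = 17·17·17 = 4913
Δ = 8!·8!·8!/25! = 1/236637794250
Racah Σ t=0..8: t=0:+1/65548320768000 t=1:−1/128024064000 t=2:+1/2985984000 t=3:−1/373248000 t=4:+1/191102976 t=5:−1/373248000 t=6:+1/2985984000 t=7:−1/128024064000 t=8:+1/65548320768000 = 11/20808990720
⇒ 3j(8 8 8; 0 0 0)² = 490/96577, sgn +1
Racah Σ t=5..8: t=5:−1/41803776000 t=6:+1/5225472000 t=7:−1/4180377600 t=8:+1/20901888000 = -1/41803776000
⇒ 3j(8 8 8; -5 3 2)² = 42/37145, sgn -1
4πI² = N·(3j₀)²·(3jₘ)² = 69972/2482597
I = -1·√(0.028185/4π) = -0.04735917

-0.047359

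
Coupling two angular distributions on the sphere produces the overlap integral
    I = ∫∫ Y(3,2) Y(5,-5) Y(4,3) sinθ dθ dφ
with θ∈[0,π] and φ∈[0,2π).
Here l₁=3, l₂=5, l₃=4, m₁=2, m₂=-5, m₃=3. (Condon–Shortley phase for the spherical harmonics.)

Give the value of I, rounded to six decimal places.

-0.212007

Rules hold: Σm=0, L=12 even, 2≤4≤8.
N = 7·11·9 = 693
Δ = 4!·2!·6!/13! = 1/180180
Racah Σ t=1..3: t=1:−1/576 t=2:+1/144 t=3:−1/576 = 1/288
⇒ 3j(3 5 4; 0 0 0)² = 20/1001, sgn +1
Racah Σ t=0..0: t=0:+1/17280 = 1/17280
⇒ 3j(3 5 4; 2 -5 3)² = 35/858, sgn -1
4πI² = N·(3j₀)²·(3jₘ)² = 1050/1859
I = -1·√(0.56482/4π) = -0.21200691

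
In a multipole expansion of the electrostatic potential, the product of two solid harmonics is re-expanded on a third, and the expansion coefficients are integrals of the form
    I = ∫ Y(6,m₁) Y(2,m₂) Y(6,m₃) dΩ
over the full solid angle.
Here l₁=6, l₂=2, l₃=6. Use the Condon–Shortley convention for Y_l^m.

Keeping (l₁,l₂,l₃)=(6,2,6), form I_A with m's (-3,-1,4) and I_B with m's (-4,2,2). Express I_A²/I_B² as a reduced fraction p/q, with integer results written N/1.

49/36

l's match ⇒ only the (l;m) 3-j factors differ between A and B.
A: triangle coeff Δ(6,2,6) = 1/90090; Σ_t [0,1]: t=0:+1/725760 t=1:−1/161280 = -1/207360; (3j)²=7/286 [(6 2 6; -3 -1 4)], sign=-1
B: triangle coeff Δ(6,2,6) = 1/90090; Σ_t [2,2]: t=2:+1/322560 = 1/322560; (3j)²=18/1001 [(6 2 6; -4 2 2)], sign=+1
I_A²/I_B² = (7/286)/(18/1001) = 49/36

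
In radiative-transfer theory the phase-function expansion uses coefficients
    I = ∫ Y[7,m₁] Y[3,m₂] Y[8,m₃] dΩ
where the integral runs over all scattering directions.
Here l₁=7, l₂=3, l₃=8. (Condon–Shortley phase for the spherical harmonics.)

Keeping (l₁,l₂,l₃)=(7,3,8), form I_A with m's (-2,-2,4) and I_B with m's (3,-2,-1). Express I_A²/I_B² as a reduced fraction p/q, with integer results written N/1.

11/686

Shared (l₁,l₂,l₃)=(7,3,8): N and (l;000)² cancel in I_A²/I_B².
A: Δ = 2!·12!·4!/19! = 1/5290740; Racah Σ t=0..1: t=0:+1/26127360 t=1:−1/23224320 = -1/209018880; ⇒ 3j(7 3 8; -2 -2 4)² = 275/1058148, sgn -1
B: Δ = 2!·12!·4!/19! = 1/5290740; Racah Σ t=0..1: t=0:+1/11612160 t=1:−1/52254720 = 1/14929920; ⇒ 3j(7 3 8; 3 -2 -1)² = 1225/75582, sgn -1
I_A²/I_B² = (275/1058148)/(1225/75582) = 11/686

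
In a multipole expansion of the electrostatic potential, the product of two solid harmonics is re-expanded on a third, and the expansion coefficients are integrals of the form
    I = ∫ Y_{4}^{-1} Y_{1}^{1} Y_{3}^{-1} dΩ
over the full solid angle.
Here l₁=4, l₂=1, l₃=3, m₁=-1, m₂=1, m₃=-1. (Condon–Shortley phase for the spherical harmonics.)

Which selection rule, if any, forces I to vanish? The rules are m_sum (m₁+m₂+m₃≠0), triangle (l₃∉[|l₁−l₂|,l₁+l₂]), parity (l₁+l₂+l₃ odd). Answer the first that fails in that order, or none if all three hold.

m_sum

Σmᵢ = -1  ✗
l₃∈[|l₁−l₂|,l₁+l₂]=[3,5], have l₃=3
Σlᵢ = 8 ⇒ even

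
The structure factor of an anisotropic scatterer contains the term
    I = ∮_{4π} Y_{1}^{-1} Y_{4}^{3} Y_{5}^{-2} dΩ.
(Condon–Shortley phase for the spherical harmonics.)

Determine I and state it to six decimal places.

0.085055

Checks pass: Σm=0; 10 even; l₃=5∈[3,5].
(2·1+1)(2·4+1)(2·5+1) = 297
Δ: 0! 2! 8! / 11! → 1/495
sum: t=0:+1/576 = 1/576
3j²(1 4 5; 0 0 0) = Δ·Π!·Σ² = 5/99  (sign -1)
sum: t=0:+1/10080 = 1/10080
3j²(1 4 5; -1 3 -2) = Δ·Π!·Σ² = 1/165  (sign -1)
combine: 4πI² = 297·5/99·1/165 = 1/11
take √, sign +1: I = 0.08505478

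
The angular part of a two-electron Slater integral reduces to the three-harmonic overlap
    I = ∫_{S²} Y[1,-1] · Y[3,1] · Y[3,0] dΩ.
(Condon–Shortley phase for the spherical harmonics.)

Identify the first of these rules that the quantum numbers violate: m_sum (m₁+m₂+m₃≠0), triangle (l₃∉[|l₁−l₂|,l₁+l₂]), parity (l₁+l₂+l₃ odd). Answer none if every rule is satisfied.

parity

m₁+m₂+m₃ = -1 + 1 + 0 = 0  ✓
triangle: |1−3|=2 ≤ l₃=3 ≤ 1+3=4  ✓
parity: l₁+l₂+l₃ = 7 is odd  ✗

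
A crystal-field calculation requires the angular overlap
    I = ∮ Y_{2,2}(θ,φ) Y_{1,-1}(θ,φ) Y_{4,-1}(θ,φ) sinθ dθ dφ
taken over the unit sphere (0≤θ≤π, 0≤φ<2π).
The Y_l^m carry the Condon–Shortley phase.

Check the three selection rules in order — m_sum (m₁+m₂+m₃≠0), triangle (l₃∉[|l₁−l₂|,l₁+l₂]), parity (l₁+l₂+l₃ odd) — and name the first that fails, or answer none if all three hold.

triangle

Σmᵢ = 0  ✓
l₃∈[|l₁−l₂|,l₁+l₂]=[1,3], have l₃=4  ✗
Σlᵢ = 7 ⇒ odd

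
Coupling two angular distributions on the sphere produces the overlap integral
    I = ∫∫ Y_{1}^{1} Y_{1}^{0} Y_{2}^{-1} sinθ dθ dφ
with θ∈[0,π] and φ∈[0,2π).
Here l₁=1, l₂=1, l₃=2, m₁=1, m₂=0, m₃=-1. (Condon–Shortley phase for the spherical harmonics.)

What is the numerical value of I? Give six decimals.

-0.218510

Rules hold: Σm=0, L=4 even, 0≤2≤2.
N = 3·3·5 = 45
Δ = 0!·2!·2!/5! = 1/30
Racah Σ t=0..0: t=0:+1/1 = 1/1
⇒ 3j(1 1 2; 0 0 0)² = 2/15, sgn +1
Racah Σ t=0..0: t=0:+1/2 = 1/2
⇒ 3j(1 1 2; 1 0 -1)² = 1/10, sgn -1
4πI² = N·(3j₀)²·(3jₘ)² = 3/5
I = -1·√(0.6/4π) = -0.21850969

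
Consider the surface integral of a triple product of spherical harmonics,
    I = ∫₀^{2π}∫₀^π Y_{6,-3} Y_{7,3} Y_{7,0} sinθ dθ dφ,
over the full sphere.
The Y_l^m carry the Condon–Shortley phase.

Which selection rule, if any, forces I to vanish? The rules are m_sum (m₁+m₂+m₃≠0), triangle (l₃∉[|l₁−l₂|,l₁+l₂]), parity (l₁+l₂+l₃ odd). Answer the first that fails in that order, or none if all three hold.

Σmᵢ = 0  ✓
l₃∈[|l₁−l₂|,l₁+l₂]=[1,13], have l₃=7  ✓
Σlᵢ = 20 ⇒ even  ✓

none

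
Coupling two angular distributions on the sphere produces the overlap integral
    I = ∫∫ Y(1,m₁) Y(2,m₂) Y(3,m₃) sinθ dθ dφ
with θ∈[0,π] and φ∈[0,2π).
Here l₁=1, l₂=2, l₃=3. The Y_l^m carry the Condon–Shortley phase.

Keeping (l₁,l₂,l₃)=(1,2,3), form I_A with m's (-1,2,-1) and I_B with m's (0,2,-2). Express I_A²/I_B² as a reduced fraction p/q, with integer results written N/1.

Same 1,2,3: normalisation and zero-m 3j drop out of the ratio.
A: Δ: 0! 2! 4! / 7! → 1/105; sum: t=0:+1/48 = 1/48; 3j²(1 2 3; -1 2 -1) = Δ·Π!·Σ² = 1/105  (sign +1)
B: Δ: 0! 2! 4! / 7! → 1/105; sum: t=0:+1/24 = 1/24; 3j²(1 2 3; 0 2 -2) = Δ·Π!·Σ² = 1/21  (sign -1)
I_A²/I_B² = (1/105)/(1/21) = 1/5

1/5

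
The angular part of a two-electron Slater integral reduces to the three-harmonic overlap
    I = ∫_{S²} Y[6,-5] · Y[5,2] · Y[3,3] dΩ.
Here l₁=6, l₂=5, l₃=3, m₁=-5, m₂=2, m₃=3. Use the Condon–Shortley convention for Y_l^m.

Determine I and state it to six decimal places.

Checks pass: Σm=0; 14 even; l₃=3∈[1,11].
(2·6+1)(2·5+1)(2·3+1) = 1001
Δ: 8! 4! 2! / 15! → 1/675675
sum: t=3:−1/8640 t=4:+1/2304 t=5:−1/8640 = 7/34560
3j²(6 5 3; 0 0 0) = Δ·Π!·Σ² = 7/429  (sign -1)
sum: t=7:−1/241920 = -1/241920
3j²(6 5 3; -5 2 3) = Δ·Π!·Σ² = 2/91  (sign -1)
combine: 4πI² = 1001·7/429·2/91 = 14/39
take √, sign +1: I = 0.16901560

0.169016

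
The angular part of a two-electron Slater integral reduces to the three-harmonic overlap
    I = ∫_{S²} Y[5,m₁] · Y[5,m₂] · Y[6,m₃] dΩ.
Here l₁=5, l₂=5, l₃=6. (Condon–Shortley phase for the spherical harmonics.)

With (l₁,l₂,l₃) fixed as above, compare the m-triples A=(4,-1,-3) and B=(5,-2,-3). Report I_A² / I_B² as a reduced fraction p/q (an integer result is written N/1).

Same 5,5,6: normalisation and zero-m 3j drop out of the ratio.
A: Δ: 4! 6! 6! / 17! → 1/28588560; sum: t=0:+1/138240 t=1:−1/155520 = 1/1244160; 3j²(5 5 6; 4 -1 -3) = Δ·Π!·Σ² = 3/9724  (sign -1)
B: Δ: 4! 6! 6! / 17! → 1/28588560; sum: t=0:+1/622080 = 1/622080; 3j²(5 5 6; 5 -2 -3) = Δ·Π!·Σ² = 105/4862  (sign -1)
I_A²/I_B² = (3/9724)/(105/4862) = 1/70

1/70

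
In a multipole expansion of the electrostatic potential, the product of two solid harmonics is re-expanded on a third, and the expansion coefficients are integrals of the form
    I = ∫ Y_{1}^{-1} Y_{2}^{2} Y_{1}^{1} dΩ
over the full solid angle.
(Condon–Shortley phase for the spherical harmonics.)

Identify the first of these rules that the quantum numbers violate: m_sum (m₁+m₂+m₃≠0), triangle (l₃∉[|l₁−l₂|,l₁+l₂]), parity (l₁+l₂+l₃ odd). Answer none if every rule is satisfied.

m_sum

m₁+m₂+m₃ = -1 + 2 + 1 = 2  ✗
triangle: |1−2|=1 ≤ l₃=1 ≤ 1+2=3
parity: l₁+l₂+l₃ = 4 is even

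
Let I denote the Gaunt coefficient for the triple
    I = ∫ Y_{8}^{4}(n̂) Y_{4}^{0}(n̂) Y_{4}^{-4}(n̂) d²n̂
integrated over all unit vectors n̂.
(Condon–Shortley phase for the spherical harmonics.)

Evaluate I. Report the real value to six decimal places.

0.074514

m-sum 0 ✓  L=16 even ✓  4≤4≤12 ✓
Π(2lᵢ+1) = 17×9×9 = 1377
triangle coeff Δ(8,4,4) = 1/218790
Σ_t [4,4]: t=4:+1/331776 = 1/331776
(3j)²=490/21879 [(8 4 4; 0 0 0)], sign=+1
Σ_t [4,4]: t=4:+1/23224320 = 1/23224320
(3j)²=1/442 [(8 4 4; 4 0 -4)], sign=+1
⇒ 4πI² = 2205/31603
I = (+1)√(2205/31603/(4π)) = 0.07451354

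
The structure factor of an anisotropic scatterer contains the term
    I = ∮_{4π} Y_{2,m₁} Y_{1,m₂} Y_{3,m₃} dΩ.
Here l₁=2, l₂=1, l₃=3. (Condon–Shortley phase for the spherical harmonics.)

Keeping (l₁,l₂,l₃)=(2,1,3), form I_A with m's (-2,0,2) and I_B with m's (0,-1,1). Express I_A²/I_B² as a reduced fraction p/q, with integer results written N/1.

5/6

Same 2,1,3: normalisation and zero-m 3j drop out of the ratio.
A: Δ: 0! 4! 2! / 7! → 1/105; sum: t=0:+1/24 = 1/24; 3j²(2 1 3; -2 0 2) = Δ·Π!·Σ² = 1/21  (sign -1)
B: Δ: 0! 4! 2! / 7! → 1/105; sum: t=0:+1/8 = 1/8; 3j²(2 1 3; 0 -1 1) = Δ·Π!·Σ² = 2/35  (sign +1)
I_A²/I_B² = (1/21)/(2/35) = 5/6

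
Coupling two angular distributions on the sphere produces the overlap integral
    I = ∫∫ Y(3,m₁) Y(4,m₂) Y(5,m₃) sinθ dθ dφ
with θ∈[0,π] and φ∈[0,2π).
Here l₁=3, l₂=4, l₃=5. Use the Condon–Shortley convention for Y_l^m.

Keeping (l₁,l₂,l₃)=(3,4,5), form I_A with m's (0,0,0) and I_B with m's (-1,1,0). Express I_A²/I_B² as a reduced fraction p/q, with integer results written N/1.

240/1

Shared (l₁,l₂,l₃)=(3,4,5): N and (l;000)² cancel in I_A²/I_B².
A: Δ = 2!·4!·6!/13! = 1/180180; Racah Σ t=0..2: t=0:+1/576 t=1:−1/144 t=2:+1/576 = -1/288; ⇒ 3j(3 4 5; 0 0 0)² = 20/1001, sgn +1
B: Δ = 2!·4!·6!/13! = 1/180180; Racah Σ t=0..2: t=0:+1/5760 t=1:−1/288 t=2:+1/288 = 1/5760; ⇒ 3j(3 4 5; -1 1 0)² = 1/12012, sgn -1
I_A²/I_B² = (20/1001)/(1/12012) = 240/1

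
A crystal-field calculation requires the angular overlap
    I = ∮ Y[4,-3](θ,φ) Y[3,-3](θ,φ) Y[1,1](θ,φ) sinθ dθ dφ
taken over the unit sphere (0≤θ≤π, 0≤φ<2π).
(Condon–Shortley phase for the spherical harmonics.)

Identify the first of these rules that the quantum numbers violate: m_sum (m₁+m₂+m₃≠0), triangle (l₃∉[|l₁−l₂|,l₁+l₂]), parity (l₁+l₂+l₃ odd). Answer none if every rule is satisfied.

m_sum

Σmᵢ = -5  ✗
l₃∈[|l₁−l₂|,l₁+l₂]=[1,7], have l₃=1
Σlᵢ = 8 ⇒ even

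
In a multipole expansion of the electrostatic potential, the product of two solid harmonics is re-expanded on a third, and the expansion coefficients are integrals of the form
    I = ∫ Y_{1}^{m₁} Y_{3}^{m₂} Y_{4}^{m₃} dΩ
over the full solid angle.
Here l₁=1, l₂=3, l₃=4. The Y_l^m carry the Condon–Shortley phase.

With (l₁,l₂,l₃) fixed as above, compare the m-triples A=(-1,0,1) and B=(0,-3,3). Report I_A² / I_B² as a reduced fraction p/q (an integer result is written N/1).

Shared (l₁,l₂,l₃)=(1,3,4): N and (l;000)² cancel in I_A²/I_B².
A: Δ = 0!·2!·6!/9! = 1/252; Racah Σ t=0..0: t=0:+1/72 = 1/72; ⇒ 3j(1 3 4; -1 0 1)² = 5/126, sgn -1
B: Δ = 0!·2!·6!/9! = 1/252; Racah Σ t=0..0: t=0:+1/720 = 1/720; ⇒ 3j(1 3 4; 0 -3 3)² = 1/36, sgn -1
I_A²/I_B² = (5/126)/(1/36) = 10/7

10/7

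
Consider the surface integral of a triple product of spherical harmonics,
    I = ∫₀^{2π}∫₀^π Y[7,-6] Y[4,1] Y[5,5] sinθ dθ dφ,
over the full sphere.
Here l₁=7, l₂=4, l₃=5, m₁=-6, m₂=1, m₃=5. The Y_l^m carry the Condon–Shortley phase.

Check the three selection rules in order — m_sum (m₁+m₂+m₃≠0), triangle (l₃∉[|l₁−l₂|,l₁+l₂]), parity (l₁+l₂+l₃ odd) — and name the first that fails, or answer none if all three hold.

none

m₁+m₂+m₃ = -6 + 1 + 5 = 0  ✓
triangle: |7−4|=3 ≤ l₃=5 ≤ 7+4=11  ✓
parity: l₁+l₂+l₃ = 16 is even  ✓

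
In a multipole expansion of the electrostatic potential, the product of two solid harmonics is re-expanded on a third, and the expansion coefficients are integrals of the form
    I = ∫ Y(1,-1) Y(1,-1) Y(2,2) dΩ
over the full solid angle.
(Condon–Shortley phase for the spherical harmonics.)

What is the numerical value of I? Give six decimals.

0.309019

Rules hold: Σm=0, L=4 even, 0≤2≤2.
N = 3·3·5 = 45
Δ = 0!·2!·2!/5! = 1/30
Racah Σ t=0..0: t=0:+1/1 = 1/1
⇒ 3j(1 1 2; 0 0 0)² = 2/15, sgn +1
Racah Σ t=0..0: t=0:+1/4 = 1/4
⇒ 3j(1 1 2; -1 -1 2)² = 1/5, sgn +1
4πI² = N·(3j₀)²·(3jₘ)² = 6/5
I = +1·√(1.2/4π) = 0.30901936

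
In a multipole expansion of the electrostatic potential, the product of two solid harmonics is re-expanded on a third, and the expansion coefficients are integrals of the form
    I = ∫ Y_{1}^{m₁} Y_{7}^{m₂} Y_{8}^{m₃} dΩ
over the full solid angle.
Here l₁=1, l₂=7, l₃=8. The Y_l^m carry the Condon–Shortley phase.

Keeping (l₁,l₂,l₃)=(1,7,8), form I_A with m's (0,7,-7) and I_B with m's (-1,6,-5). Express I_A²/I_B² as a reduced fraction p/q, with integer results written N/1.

5/1

Shared (l₁,l₂,l₃)=(1,7,8): N and (l;000)² cancel in I_A²/I_B².
A: Δ = 0!·2!·14!/17! = 1/2040; Racah Σ t=0..0: t=0:+1/87178291200 = 1/87178291200; ⇒ 3j(1 7 8; 0 7 -7)² = 1/136, sgn -1
B: Δ = 0!·2!·14!/17! = 1/2040; Racah Σ t=0..0: t=0:+1/12454041600 = 1/12454041600; ⇒ 3j(1 7 8; -1 6 -5)² = 1/680, sgn -1
I_A²/I_B² = (1/136)/(1/680) = 5/1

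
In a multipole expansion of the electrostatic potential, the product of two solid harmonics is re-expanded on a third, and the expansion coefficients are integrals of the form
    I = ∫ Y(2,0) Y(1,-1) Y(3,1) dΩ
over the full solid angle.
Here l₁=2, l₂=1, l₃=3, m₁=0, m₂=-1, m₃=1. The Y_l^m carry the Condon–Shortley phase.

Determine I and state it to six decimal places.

-0.202301

m-sum 0 ✓  L=6 even ✓  1≤3≤3 ✓
Π(2lᵢ+1) = 5×3×7 = 105
triangle coeff Δ(2,1,3) = 1/105
Σ_t [0,0]: t=0:+1/4 = 1/4
(3j)²=3/35 [(2 1 3; 0 0 0)], sign=-1
Σ_t [0,0]: t=0:+1/8 = 1/8
(3j)²=2/35 [(2 1 3; 0 -1 1)], sign=+1
⇒ 4πI² = 18/35
I = (-1)√(18/35/(4π)) = -0.20230066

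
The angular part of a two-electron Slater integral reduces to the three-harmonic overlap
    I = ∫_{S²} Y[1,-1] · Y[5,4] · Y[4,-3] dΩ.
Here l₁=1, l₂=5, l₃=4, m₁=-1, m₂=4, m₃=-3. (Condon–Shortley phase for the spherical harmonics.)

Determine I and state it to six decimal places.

m-sum 0 ✓  L=10 even ✓  4≤4≤6 ✓
Π(2lᵢ+1) = 3×11×9 = 297
triangle coeff Δ(1,5,4) = 1/495
Σ_t [1,1]: t=1:−1/576 = -1/576
(3j)²=5/99 [(1 5 4; 0 0 0)], sign=-1
Σ_t [2,2]: t=2:+1/10080 = 1/10080
(3j)²=4/55 [(1 5 4; -1 4 -3)], sign=-1
⇒ 4πI² = 12/11
I = (+1)√(12/11/(4π)) = 0.29463840

0.294638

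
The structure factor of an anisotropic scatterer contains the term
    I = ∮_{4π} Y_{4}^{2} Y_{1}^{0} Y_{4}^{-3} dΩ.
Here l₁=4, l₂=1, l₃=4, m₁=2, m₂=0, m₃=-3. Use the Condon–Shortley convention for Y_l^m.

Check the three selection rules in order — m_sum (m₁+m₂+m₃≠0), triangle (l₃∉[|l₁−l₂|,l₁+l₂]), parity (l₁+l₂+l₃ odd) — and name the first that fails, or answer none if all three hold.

m₁+m₂+m₃ = 2 + 0 − 3 = -1  ✗
triangle: |4−1|=3 ≤ l₃=4 ≤ 4+1=5
parity: l₁+l₂+l₃ = 9 is odd

m_sum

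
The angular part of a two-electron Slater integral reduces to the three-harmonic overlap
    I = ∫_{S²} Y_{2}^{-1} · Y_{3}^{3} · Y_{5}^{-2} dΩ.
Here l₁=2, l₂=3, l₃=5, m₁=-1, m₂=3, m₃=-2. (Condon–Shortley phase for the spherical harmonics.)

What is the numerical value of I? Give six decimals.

Rules hold: Σm=0, L=10 even, 1≤5≤5.
N = 5·7·11 = 385
Δ = 0!·4!·6!/11! = 1/2310
Racah Σ t=0..0: t=0:+1/144 = 1/144
⇒ 3j(2 3 5; 0 0 0)² = 10/231, sgn -1
Racah Σ t=0..0: t=0:+1/4320 = 1/4320
⇒ 3j(2 3 5; -1 3 -2)² = 1/330, sgn -1
4πI² = N·(3j₀)²·(3jₘ)² = 5/99
I = +1·√(0.0505051/4π) = 0.06339609

0.063396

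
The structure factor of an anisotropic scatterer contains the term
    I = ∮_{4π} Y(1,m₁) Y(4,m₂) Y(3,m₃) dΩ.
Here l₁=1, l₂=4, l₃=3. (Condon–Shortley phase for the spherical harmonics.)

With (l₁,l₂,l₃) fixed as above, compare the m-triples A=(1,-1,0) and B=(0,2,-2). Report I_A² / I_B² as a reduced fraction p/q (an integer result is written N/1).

Same 1,4,3: normalisation and zero-m 3j drop out of the ratio.
A: Δ: 2! 0! 6! / 9! → 1/252; sum: t=0:+1/72 = 1/72; 3j²(1 4 3; 1 -1 0) = Δ·Π!·Σ² = 5/126  (sign -1)
B: Δ: 2! 0! 6! / 9! → 1/252; sum: t=1:−1/120 = -1/120; 3j²(1 4 3; 0 2 -2) = Δ·Π!·Σ² = 1/21  (sign +1)
I_A²/I_B² = (5/126)/(1/21) = 5/6

5/6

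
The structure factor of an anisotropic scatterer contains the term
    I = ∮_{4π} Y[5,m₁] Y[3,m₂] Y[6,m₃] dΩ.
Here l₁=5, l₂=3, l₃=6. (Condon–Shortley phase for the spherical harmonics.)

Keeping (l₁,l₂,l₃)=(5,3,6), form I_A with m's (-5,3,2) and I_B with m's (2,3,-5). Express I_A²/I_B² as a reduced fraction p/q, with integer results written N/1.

1/22

Shared (l₁,l₂,l₃)=(5,3,6): N and (l;000)² cancel in I_A²/I_B².
A: Δ = 2!·8!·4!/15! = 1/675675; Racah Σ t=2..2: t=2:+1/1935360 = 1/1935360; ⇒ 3j(5 3 6; -5 3 2)² = 1/1001, sgn +1
B: Δ = 2!·8!·4!/15! = 1/675675; Racah Σ t=2..2: t=2:+1/241920 = 1/241920; ⇒ 3j(5 3 6; 2 3 -5)² = 2/91, sgn -1
I_A²/I_B² = (1/1001)/(2/91) = 1/22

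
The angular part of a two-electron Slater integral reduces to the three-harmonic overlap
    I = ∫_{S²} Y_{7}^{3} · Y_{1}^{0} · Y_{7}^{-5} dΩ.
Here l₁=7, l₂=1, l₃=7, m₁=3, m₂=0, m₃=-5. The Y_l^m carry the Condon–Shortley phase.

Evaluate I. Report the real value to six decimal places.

3 + 0 − 5 = -2 ≠ 0: azimuthal integral kills it; I = 0

0.000000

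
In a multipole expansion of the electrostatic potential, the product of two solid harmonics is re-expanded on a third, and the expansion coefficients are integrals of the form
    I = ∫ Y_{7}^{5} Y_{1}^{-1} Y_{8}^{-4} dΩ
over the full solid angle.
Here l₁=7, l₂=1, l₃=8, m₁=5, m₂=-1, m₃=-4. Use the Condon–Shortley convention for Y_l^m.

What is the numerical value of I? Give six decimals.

Rules hold: Σm=0, L=16 even, 6≤8≤8.
N = 15·3·17 = 765
Δ = 0!·14!·2!/17! = 1/2040
Racah Σ t=0..0: t=0:+1/25401600 = 1/25401600
⇒ 3j(7 1 8; 0 0 0)² = 8/255, sgn +1
Racah Σ t=0..0: t=0:+1/1916006400 = 1/1916006400
⇒ 3j(7 1 8; 5 -1 -4)² = 1/340, sgn +1
4πI² = N·(3j₀)²·(3jₘ)² = 6/85
I = +1·√(0.0705882/4π) = 0.07494820

0.074948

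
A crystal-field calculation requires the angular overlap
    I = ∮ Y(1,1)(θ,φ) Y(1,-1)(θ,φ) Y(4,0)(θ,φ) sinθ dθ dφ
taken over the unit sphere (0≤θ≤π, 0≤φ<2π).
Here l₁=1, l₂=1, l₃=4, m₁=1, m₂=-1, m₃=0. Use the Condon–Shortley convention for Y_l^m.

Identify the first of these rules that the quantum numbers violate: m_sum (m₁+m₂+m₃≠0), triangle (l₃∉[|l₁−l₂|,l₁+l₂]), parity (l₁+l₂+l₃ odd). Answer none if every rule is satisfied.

Σmᵢ = 0  ✓
l₃∈[|l₁−l₂|,l₁+l₂]=[0,2], have l₃=4  ✗
Σlᵢ = 6 ⇒ even

triangle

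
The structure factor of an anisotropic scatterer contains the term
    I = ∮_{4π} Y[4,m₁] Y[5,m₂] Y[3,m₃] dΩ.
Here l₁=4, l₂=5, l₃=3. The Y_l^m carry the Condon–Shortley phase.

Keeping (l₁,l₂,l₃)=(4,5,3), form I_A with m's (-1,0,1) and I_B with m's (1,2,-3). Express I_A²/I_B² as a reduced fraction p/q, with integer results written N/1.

l's match ⇒ only the (l;m) 3-j factors differ between A and B.
A: triangle coeff Δ(4,5,3) = 1/180180; Σ_t [3,5]: t=3:−1/288 t=4:+1/288 t=5:−1/5760 = -1/5760; (3j)²=1/12012 [(4 5 3; -1 0 1)], sign=-1
B: triangle coeff Δ(4,5,3) = 1/180180; Σ_t [3,3]: t=3:−1/1728 = -1/1728; (3j)²=25/858 [(4 5 3; 1 2 -3)], sign=-1
I_A²/I_B² = (1/12012)/(25/858) = 1/350

1/350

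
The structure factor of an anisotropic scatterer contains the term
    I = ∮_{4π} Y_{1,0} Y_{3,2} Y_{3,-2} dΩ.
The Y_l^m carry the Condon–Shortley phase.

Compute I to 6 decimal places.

L=7 odd ⇒ parity kills the (l;000) factor ⇒ I = 0

0.000000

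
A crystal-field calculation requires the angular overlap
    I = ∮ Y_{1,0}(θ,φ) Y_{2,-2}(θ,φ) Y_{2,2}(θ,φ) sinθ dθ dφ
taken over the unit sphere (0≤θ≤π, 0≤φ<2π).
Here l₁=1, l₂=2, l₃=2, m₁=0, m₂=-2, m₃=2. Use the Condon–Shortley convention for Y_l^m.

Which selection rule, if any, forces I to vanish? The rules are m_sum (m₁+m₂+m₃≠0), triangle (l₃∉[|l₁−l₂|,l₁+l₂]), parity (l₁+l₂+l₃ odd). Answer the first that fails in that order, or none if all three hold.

azimuthal sum: 0 − 2 + 2 = 0  ✓
1 ≤ 2 ≤ 3 (triangle on l)  ✓
L = 1 + 2 + 2 = 5 (odd)  ✗

parity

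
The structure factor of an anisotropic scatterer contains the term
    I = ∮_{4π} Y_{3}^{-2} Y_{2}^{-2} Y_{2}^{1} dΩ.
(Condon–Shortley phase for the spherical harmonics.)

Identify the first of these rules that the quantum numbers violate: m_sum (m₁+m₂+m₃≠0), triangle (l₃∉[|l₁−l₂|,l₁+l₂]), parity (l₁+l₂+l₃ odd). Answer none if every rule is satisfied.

m_sum

Σmᵢ = -3  ✗
l₃∈[|l₁−l₂|,l₁+l₂]=[1,5], have l₃=2
Σlᵢ = 7 ⇒ odd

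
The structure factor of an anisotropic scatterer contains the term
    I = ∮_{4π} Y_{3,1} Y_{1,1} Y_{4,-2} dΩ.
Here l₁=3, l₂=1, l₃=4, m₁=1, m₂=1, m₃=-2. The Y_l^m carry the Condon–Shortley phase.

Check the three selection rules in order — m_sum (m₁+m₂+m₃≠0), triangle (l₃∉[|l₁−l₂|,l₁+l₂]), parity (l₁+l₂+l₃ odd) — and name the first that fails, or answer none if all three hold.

azimuthal sum: 1 + 1 − 2 = 0  ✓
2 ≤ 4 ≤ 4 (triangle on l)  ✓
L = 3 + 1 + 4 = 8 (even)  ✓

none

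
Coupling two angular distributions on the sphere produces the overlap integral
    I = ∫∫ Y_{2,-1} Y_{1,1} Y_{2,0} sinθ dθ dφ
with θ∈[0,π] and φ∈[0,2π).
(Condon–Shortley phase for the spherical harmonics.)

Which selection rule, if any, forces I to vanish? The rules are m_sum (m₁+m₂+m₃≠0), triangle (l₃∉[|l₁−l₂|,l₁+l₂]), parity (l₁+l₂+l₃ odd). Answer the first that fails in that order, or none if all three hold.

Σmᵢ = 0  ✓
l₃∈[|l₁−l₂|,l₁+l₂]=[1,3], have l₃=2  ✓
Σlᵢ = 5 ⇒ odd  ✗

parity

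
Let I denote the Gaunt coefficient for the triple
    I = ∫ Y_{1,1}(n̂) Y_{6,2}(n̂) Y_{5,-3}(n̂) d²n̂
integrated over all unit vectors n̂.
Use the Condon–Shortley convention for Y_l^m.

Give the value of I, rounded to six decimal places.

0.100084

Rules hold: Σm=0, L=12 even, 5≤5≤7.
N = 3·13·11 = 429
Δ = 2!·0!·10!/13! = 1/858
Racah Σ t=1..1: t=1:−1/14400 = -1/14400
⇒ 3j(1 6 5; 0 0 0)² = 6/143, sgn +1
Racah Σ t=0..0: t=0:+1/161280 = 1/161280
⇒ 3j(1 6 5; 1 2 -3)² = 1/143, sgn +1
4πI² = N·(3j₀)²·(3jₘ)² = 18/143
I = +1·√(0.125874/4π) = 0.10008369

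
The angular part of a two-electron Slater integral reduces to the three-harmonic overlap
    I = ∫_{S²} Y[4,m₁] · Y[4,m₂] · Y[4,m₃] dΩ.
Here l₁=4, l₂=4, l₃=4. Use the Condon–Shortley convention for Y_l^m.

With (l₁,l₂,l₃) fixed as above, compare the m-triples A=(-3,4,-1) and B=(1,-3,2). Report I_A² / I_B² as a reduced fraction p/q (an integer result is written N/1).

7/1

l's match ⇒ only the (l;m) 3-j factors differ between A and B.
A: triangle coeff Δ(4,4,4) = 1/450450; Σ_t [4,4]: t=4:+1/3456 = 1/3456; (3j)²=35/1287 [(4 4 4; -3 4 -1)], sign=-1
B: triangle coeff Δ(4,4,4) = 1/450450; Σ_t [0,1]: t=0:+1/864 t=1:−1/576 = -1/1728; (3j)²=5/1287 [(4 4 4; 1 -3 2)], sign=-1
I_A²/I_B² = (35/1287)/(5/1287) = 7/1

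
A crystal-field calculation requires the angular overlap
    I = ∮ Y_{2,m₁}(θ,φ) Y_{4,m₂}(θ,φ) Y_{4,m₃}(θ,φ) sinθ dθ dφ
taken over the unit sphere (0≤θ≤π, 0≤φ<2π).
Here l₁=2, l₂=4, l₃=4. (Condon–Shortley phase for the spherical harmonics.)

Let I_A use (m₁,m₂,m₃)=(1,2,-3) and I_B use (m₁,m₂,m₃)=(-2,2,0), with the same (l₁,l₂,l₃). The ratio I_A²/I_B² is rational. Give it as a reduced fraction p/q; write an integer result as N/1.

35/36

l's match ⇒ only the (l;m) 3-j factors differ between A and B.
A: triangle coeff Δ(2,4,4) = 1/13860; Σ_t [0,1]: t=0:+1/1440 t=1:−1/240 = -1/288; (3j)²=5/132 [(2 4 4; 1 2 -3)], sign=+1
B: triangle coeff Δ(2,4,4) = 1/13860; Σ_t [2,2]: t=2:+1/192 = 1/192; (3j)²=3/77 [(2 4 4; -2 2 0)], sign=+1
I_A²/I_B² = (5/132)/(3/77) = 35/36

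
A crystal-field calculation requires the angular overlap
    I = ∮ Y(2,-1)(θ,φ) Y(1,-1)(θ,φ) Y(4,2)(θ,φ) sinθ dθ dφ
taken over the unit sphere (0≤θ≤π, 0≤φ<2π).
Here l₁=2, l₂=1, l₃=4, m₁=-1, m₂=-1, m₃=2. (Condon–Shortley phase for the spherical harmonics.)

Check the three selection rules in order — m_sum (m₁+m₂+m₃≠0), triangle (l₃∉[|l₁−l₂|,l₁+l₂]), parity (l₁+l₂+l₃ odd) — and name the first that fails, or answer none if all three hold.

m₁+m₂+m₃ = -1 − 1 + 2 = 0  ✓
triangle: |2−1|=1 ≤ l₃=4 ≤ 2+1=3  ✗
parity: l₁+l₂+l₃ = 7 is odd

triangle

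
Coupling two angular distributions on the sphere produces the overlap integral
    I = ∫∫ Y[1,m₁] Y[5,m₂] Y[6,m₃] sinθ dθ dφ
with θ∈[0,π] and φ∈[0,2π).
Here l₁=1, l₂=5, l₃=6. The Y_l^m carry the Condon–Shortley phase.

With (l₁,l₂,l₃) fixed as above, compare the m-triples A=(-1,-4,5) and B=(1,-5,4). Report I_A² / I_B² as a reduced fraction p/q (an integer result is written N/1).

Same 1,5,6: normalisation and zero-m 3j drop out of the ratio.
A: Δ: 0! 2! 10! / 13! → 1/858; sum: t=0:+1/725760 = 1/725760; 3j²(1 5 6; -1 -4 5) = Δ·Π!·Σ² = 5/78  (sign -1)
B: Δ: 0! 2! 10! / 13! → 1/858; sum: t=0:+1/7257600 = 1/7257600; 3j²(1 5 6; 1 -5 4) = Δ·Π!·Σ² = 1/858  (sign +1)
I_A²/I_B² = (5/78)/(1/858) = 55/1

55/1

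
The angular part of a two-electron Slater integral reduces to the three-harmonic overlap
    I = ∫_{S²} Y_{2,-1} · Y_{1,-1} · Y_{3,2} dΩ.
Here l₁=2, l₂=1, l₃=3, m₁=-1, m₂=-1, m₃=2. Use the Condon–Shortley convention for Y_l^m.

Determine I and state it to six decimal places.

0.261169

Checks pass: Σm=0; 6 even; l₃=3∈[1,3].
(2·2+1)(2·1+1)(2·3+1) = 105
Δ: 0! 4! 2! / 7! → 1/105
sum: t=0:+1/4 = 1/4
3j²(2 1 3; 0 0 0) = Δ·Π!·Σ² = 3/35  (sign -1)
sum: t=0:+1/12 = 1/12
3j²(2 1 3; -1 -1 2) = Δ·Π!·Σ² = 2/21  (sign -1)
combine: 4πI² = 105·3/35·2/21 = 6/7
take √, sign +1: I = 0.26116903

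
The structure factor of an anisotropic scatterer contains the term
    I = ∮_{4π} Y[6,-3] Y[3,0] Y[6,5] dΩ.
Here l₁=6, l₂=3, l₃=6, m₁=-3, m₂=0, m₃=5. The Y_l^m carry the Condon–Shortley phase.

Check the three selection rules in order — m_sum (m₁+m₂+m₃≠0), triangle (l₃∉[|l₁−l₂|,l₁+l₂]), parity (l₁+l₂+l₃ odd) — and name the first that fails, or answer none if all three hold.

m_sum

Σmᵢ = 2  ✗
l₃∈[|l₁−l₂|,l₁+l₂]=[3,9], have l₃=6
Σlᵢ = 15 ⇒ odd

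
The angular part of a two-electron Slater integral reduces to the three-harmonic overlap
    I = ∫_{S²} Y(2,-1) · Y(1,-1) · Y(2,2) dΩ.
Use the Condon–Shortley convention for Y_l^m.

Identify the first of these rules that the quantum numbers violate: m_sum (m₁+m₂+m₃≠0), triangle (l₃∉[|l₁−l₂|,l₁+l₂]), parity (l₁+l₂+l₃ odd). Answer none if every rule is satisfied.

azimuthal sum: -1 − 1 + 2 = 0  ✓
1 ≤ 2 ≤ 3 (triangle on l)  ✓
L = 2 + 1 + 2 = 5 (odd)  ✗

parity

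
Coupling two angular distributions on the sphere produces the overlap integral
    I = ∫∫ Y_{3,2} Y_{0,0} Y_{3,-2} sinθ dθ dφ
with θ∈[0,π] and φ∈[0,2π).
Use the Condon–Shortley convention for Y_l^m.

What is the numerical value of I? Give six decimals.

0.282095

Checks pass: Σm=0; 6 even; l₃=3∈[3,3].
(2·3+1)(2·0+1)(2·3+1) = 49
Δ: 0! 6! 0! / 7! → 1/7
sum: t=0:+1/36 = 1/36
3j²(3 0 3; 0 0 0) = Δ·Π!·Σ² = 1/7  (sign -1)
sum: t=0:+1/120 = 1/120
3j²(3 0 3; 2 0 -2) = Δ·Π!·Σ² = 1/7  (sign -1)
combine: 4πI² = 49·1/7·1/7 = 1/1
take √, sign +1: I = 0.28209479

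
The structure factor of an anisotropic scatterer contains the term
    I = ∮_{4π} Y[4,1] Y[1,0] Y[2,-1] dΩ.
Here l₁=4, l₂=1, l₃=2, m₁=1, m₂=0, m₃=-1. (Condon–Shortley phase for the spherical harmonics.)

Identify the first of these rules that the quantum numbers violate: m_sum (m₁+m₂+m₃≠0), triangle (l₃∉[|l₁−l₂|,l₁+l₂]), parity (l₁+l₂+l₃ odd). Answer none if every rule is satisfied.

Σmᵢ = 0  ✓
l₃∈[|l₁−l₂|,l₁+l₂]=[3,5], have l₃=2  ✗
Σlᵢ = 7 ⇒ odd

triangle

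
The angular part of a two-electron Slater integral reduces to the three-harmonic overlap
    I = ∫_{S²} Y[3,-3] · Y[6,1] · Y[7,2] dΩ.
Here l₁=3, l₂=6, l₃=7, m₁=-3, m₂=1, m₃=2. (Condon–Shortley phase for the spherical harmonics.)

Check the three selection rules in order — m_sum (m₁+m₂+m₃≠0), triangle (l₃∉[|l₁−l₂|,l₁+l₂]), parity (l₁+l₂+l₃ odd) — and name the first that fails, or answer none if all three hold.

azimuthal sum: -3 + 1 + 2 = 0  ✓
3 ≤ 7 ≤ 9 (triangle on l)  ✓
L = 3 + 6 + 7 = 16 (even)  ✓

none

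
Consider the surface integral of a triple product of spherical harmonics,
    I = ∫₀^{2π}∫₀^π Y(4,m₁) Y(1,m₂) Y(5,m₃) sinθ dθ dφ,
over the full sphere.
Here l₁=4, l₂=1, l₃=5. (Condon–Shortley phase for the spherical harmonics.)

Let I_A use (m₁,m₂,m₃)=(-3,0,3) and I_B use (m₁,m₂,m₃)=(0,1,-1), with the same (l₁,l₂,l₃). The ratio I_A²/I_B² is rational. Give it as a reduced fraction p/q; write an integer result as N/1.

Same 4,1,5: normalisation and zero-m 3j drop out of the ratio.
A: Δ: 0! 8! 2! / 11! → 1/495; sum: t=0:+1/5040 = 1/5040; 3j²(4 1 5; -3 0 3) = Δ·Π!·Σ² = 16/495  (sign +1)
B: Δ: 0! 8! 2! / 11! → 1/495; sum: t=0:+1/1152 = 1/1152; 3j²(4 1 5; 0 1 -1) = Δ·Π!·Σ² = 1/33  (sign +1)
I_A²/I_B² = (16/495)/(1/33) = 16/15

16/15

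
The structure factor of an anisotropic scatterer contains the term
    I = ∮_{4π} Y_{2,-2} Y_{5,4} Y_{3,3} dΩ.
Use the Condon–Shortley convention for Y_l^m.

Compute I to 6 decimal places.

0.000000

m-sum = -2 + 4 + 3 = 5 ≠ 0 ⇒ I = 0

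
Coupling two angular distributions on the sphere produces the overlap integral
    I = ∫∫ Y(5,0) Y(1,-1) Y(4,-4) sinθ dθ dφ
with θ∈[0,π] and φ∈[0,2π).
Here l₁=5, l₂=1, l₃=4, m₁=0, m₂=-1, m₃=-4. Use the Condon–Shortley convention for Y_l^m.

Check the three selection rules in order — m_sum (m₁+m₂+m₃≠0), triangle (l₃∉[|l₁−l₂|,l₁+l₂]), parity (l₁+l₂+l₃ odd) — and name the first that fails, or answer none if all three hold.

azimuthal sum: 0 − 1 − 4 = -5  ✗
4 ≤ 4 ≤ 6 (triangle on l)
L = 5 + 1 + 4 = 10 (even)

m_sum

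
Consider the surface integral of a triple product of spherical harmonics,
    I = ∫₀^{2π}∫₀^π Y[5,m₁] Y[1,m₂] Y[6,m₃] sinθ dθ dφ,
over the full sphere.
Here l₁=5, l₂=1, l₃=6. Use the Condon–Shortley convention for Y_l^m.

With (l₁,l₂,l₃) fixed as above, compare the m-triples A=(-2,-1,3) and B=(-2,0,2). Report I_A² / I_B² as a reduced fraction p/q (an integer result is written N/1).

Same 5,1,6: normalisation and zero-m 3j drop out of the ratio.
A: Δ: 0! 10! 2! / 13! → 1/858; sum: t=0:+1/60480 = 1/60480; 3j²(5 1 6; -2 -1 3) = Δ·Π!·Σ² = 6/143  (sign -1)
B: Δ: 0! 10! 2! / 13! → 1/858; sum: t=0:+1/30240 = 1/30240; 3j²(5 1 6; -2 0 2) = Δ·Π!·Σ² = 16/429  (sign +1)
I_A²/I_B² = (6/143)/(16/429) = 9/8

9/8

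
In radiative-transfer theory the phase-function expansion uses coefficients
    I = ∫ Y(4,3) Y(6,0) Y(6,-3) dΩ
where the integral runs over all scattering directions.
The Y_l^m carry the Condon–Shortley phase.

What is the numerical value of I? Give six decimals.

Checks pass: Σm=0; 16 even; l₃=6∈[2,10].
(2·4+1)(2·6+1)(2·6+1) = 1521
Δ: 4! 4! 8! / 17! → 1/15315300
sum: t=0:+1/829440 t=1:−1/25920 t=2:+1/9216 t=3:−1/25920 t=4:+1/829440 = 7/207360
3j²(4 6 6; 0 0 0) = Δ·Π!·Σ² = 28/2431  (sign +1)
sum: t=0:+1/207360 t=1:−1/103680 = -1/207360
3j²(4 6 6; 3 0 -3) = Δ·Π!·Σ² = 21/2431  (sign +1)
combine: 4πI² = 1521·28/2431·21/2431 = 5292/34969
take √, sign +1: I = 0.10973960

0.109740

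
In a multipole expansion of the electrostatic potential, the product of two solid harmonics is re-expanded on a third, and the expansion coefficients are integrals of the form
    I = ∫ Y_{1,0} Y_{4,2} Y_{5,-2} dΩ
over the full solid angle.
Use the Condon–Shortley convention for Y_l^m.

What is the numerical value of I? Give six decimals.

Rules hold: Σm=0, L=10 even, 3≤5≤5.
N = 3·9·11 = 297
Δ = 0!·2!·8!/11! = 1/495
Racah Σ t=0..0: t=0:+1/576 = 1/576
⇒ 3j(1 4 5; 0 0 0)² = 5/99, sgn -1
Racah Σ t=0..0: t=0:+1/1440 = 1/1440
⇒ 3j(1 4 5; 0 2 -2)² = 7/165, sgn -1
4πI² = N·(3j₀)²·(3jₘ)² = 7/11
I = +1·√(0.636364/4π) = 0.22503380

0.225034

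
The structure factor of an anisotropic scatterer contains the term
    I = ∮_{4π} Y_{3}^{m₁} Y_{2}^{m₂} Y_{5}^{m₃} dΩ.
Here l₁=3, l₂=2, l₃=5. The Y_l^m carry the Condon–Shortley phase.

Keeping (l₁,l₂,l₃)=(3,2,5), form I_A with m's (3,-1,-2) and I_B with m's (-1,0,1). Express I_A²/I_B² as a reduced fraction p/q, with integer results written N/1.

7/90

l's match ⇒ only the (l;m) 3-j factors differ between A and B.
A: triangle coeff Δ(3,2,5) = 1/2310; Σ_t [0,0]: t=0:+1/4320 = 1/4320; (3j)²=1/330 [(3 2 5; 3 -1 -2)], sign=-1
B: triangle coeff Δ(3,2,5) = 1/2310; Σ_t [0,0]: t=0:+1/192 = 1/192; (3j)²=3/77 [(3 2 5; -1 0 1)], sign=+1
I_A²/I_B² = (1/330)/(3/77) = 7/90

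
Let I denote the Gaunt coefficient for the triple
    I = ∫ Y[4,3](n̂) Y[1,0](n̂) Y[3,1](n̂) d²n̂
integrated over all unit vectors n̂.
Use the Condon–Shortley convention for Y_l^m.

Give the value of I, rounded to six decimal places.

0.000000

Σmᵢ = 4 ≠ 0, so the φ-integral vanishes; I = 0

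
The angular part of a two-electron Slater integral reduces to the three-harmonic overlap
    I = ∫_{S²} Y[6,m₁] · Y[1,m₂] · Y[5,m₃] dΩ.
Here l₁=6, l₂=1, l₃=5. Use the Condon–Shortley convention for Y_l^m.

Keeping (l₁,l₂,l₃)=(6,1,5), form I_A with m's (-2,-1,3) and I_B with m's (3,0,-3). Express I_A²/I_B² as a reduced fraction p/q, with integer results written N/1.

2/9

Shared (l₁,l₂,l₃)=(6,1,5): N and (l;000)² cancel in I_A²/I_B².
A: Δ = 2!·10!·0!/13! = 1/858; Racah Σ t=0..0: t=0:+1/161280 = 1/161280; ⇒ 3j(6 1 5; -2 -1 3)² = 1/143, sgn +1
B: Δ = 2!·10!·0!/13! = 1/858; Racah Σ t=1..1: t=1:−1/80640 = -1/80640; ⇒ 3j(6 1 5; 3 0 -3)² = 9/286, sgn -1
I_A²/I_B² = (1/143)/(9/286) = 2/9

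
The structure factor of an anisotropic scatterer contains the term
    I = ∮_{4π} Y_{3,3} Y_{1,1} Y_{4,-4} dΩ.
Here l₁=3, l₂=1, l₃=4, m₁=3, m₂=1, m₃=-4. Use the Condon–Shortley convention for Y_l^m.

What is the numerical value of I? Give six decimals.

Checks pass: Σm=0; 8 even; l₃=4∈[2,4].
(2·3+1)(2·1+1)(2·4+1) = 189
Δ: 0! 6! 2! / 9! → 1/252
sum: t=0:+1/36 = 1/36
3j²(3 1 4; 0 0 0) = Δ·Π!·Σ² = 4/63  (sign +1)
sum: t=0:+1/1440 = 1/1440
3j²(3 1 4; 3 1 -4) = Δ·Π!·Σ² = 1/9  (sign +1)
combine: 4πI² = 189·4/63·1/9 = 4/3
take √, sign +1: I = 0.32573501

0.325735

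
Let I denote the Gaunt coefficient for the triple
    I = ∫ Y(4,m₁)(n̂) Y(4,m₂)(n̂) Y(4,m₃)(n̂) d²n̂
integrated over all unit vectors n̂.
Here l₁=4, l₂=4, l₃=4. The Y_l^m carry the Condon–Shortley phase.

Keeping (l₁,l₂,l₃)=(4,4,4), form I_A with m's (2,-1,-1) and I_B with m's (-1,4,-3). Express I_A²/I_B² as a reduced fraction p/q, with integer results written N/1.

36/49

Same 4,4,4: normalisation and zero-m 3j drop out of the ratio.
A: Δ: 4! 4! 4! / 13! → 1/450450; sum: t=0:+1/576 t=1:−1/144 t=2:+1/576 = -1/288; 3j²(4 4 4; 2 -1 -1) = Δ·Π!·Σ² = 20/1001  (sign +1)
B: Δ: 4! 4! 4! / 13! → 1/450450; sum: t=4:+1/3456 = 1/3456; 3j²(4 4 4; -1 4 -3) = Δ·Π!·Σ² = 35/1287  (sign -1)
I_A²/I_B² = (20/1001)/(35/1287) = 36/49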